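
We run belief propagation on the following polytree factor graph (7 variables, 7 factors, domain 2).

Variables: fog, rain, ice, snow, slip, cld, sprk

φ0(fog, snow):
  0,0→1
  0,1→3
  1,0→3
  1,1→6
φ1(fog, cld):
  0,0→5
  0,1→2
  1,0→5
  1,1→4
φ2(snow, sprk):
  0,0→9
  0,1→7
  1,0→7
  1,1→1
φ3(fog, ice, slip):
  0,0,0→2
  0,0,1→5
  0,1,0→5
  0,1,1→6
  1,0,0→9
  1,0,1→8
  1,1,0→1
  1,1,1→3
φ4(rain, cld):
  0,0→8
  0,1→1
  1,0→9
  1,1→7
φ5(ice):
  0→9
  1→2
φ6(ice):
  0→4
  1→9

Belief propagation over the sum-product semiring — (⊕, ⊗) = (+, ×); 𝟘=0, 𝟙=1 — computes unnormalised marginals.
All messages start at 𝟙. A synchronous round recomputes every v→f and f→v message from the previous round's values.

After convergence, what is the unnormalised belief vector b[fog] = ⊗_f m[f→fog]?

init: all messages = 𝟙 over 2 values
r1 m[φ0→fog] = [4, 9]
r1 m[φ0→snow] = [4, 9]
r1 m[φ1→fog] = [7, 9]
r1 m[φ1→cld] = [10, 6]
r1 m[φ2→snow] = [16, 8]
r1 m[φ2→sprk] = [16, 8]
r1 m[φ3→fog] = [18, 21]
r1 m[φ3→ice] = [24, 15]
r1 m[φ3→slip] = [17, 22]
r1 m[φ4→rain] = [9, 16]
r1 m[φ4→cld] = [17, 8]
r1 m[φ5→ice] = [9, 2]
r1 m[φ6→ice] = [4, 9]
r1 m[fog→φ0] = [1, 1]
r1 m[fog→φ1] = [1, 1]
r1 m[fog→φ3] = [1, 1]
r1 m[rain→φ4] = [1, 1]
r1 m[ice→φ3] = [1, 1]
r1 m[ice→φ5] = [1, 1]
r1 m[ice→φ6] = [1, 1]
r1 m[snow→φ0] = [1, 1]
r1 m[snow→φ2] = [1, 1]
r1 m[slip→φ3] = [1, 1]
r1 m[cld→φ1] = [1, 1]
r1 m[cld→φ4] = [1, 1]
r1 m[sprk→φ2] = [1, 1]
r2 m[φ0→fog] = [4, 9]
r2 m[φ0→snow] = [4, 9]
r2 m[φ1→fog] = [7, 9]
r2 m[φ1→cld] = [10, 6]
r2 m[φ2→snow] = [16, 8]
r2 m[φ2→sprk] = [16, 8]
r2 m[φ3→fog] = [18, 21]
r2 m[φ3→ice] = [24, 15]
r2 m[φ3→slip] = [17, 22]
r2 m[φ4→rain] = [9, 16]
r2 m[φ4→cld] = [17, 8]
r2 m[φ5→ice] = [9, 2]
r2 m[φ6→ice] = [4, 9]
r2 m[fog→φ0] = [126, 189]
r2 m[fog→φ1] = [72, 189]
r2 m[fog→φ3] = [28, 81]
r2 m[rain→φ4] = [1, 1]
r2 m[ice→φ3] = [36, 18]
r2 m[ice→φ5] = [96, 135]
r2 m[ice→φ6] = [216, 30]
r2 m[snow→φ0] = [16, 8]
r2 m[snow→φ2] = [4, 9]
r2 m[slip→φ3] = [1, 1]
r2 m[cld→φ1] = [17, 8]
r2 m[cld→φ4] = [10, 6]
r2 m[sprk→φ2] = [1, 1]
r3 m[φ0→fog] = [40, 96]
r3 m[φ0→snow] = [693, 1512]
r3 m[φ1→fog] = [101, 117]
r3 m[φ1→cld] = [1305, 900]
r3 m[φ2→snow] = [16, 8]
r3 m[φ2→sprk] = [99, 37]
r3 m[φ3→fog] = [450, 684]
r3 m[φ3→ice] = [1573, 632]
r3 m[φ3→slip] = [32238, 35766]
r3 m[φ4→rain] = [86, 132]
r3 m[φ4→cld] = [17, 8]
r3 m[φ5→ice] = [9, 2]
r3 m[φ6→ice] = [4, 9]
r3 m[fog→φ0] = [126, 189]
r3 m[fog→φ1] = [72, 189]
r3 m[fog→φ3] = [28, 81]
r3 m[rain→φ4] = [1, 1]
r3 m[ice→φ3] = [36, 18]
r3 m[ice→φ5] = [96, 135]
r3 m[ice→φ6] = [216, 30]
r3 m[snow→φ0] = [16, 8]
r3 m[snow→φ2] = [4, 9]
r3 m[slip→φ3] = [1, 1]
r3 m[cld→φ1] = [17, 8]
r3 m[cld→φ4] = [10, 6]
r3 m[sprk→φ2] = [1, 1]
r4 m[φ0→fog] = [40, 96]
r4 m[φ0→snow] = [693, 1512]
r4 m[φ1→fog] = [101, 117]
r4 m[φ1→cld] = [1305, 900]
r4 m[φ2→snow] = [16, 8]
r4 m[φ2→sprk] = [99, 37]
r4 m[φ3→fog] = [450, 684]
r4 m[φ3→ice] = [1573, 632]
r4 m[φ3→slip] = [32238, 35766]
r4 m[φ4→rain] = [86, 132]
r4 m[φ4→cld] = [17, 8]
r4 m[φ5→ice] = [9, 2]
r4 m[φ6→ice] = [4, 9]
r4 m[fog→φ0] = [45450, 80028]
r4 m[fog→φ1] = [18000, 65664]
r4 m[fog→φ3] = [4040, 11232]
r4 m[rain→φ4] = [1, 1]
r4 m[ice→φ3] = [36, 18]
r4 m[ice→φ5] = [6292, 5688]
r4 m[ice→φ6] = [14157, 1264]
r4 m[snow→φ0] = [16, 8]
r4 m[snow→φ2] = [693, 1512]
r4 m[slip→φ3] = [1, 1]
r4 m[cld→φ1] = [17, 8]
r4 m[cld→φ4] = [1305, 900]
r4 m[sprk→φ2] = [1, 1]
r5 m[φ0→fog] = [40, 96]
r5 m[φ0→snow] = [285534, 616518]
r5 m[φ1→fog] = [101, 117]
r5 m[φ1→cld] = [418320, 298656]
r5 m[φ2→snow] = [16, 8]
r5 m[φ2→sprk] = [16821, 6363]
r5 m[φ3→fog] = [450, 684]
r5 m[φ3→ice] = [219224, 89368]
r5 m[φ3→slip] = [4495824, 5004864]
r5 m[φ4→rain] = [11340, 18045]
r5 m[φ4→cld] = [17, 8]
r5 m[φ5→ice] = [9, 2]
r5 m[φ6→ice] = [4, 9]
r5 m[fog→φ0] = [45450, 80028]
r5 m[fog→φ1] = [18000, 65664]
r5 m[fog→φ3] = [4040, 11232]
r5 m[rain→φ4] = [1, 1]
r5 m[ice→φ3] = [36, 18]
r5 m[ice→φ5] = [6292, 5688]
r5 m[ice→φ6] = [14157, 1264]
r5 m[snow→φ0] = [16, 8]
r5 m[snow→φ2] = [693, 1512]
r5 m[slip→φ3] = [1, 1]
r5 m[cld→φ1] = [17, 8]
r5 m[cld→φ4] = [1305, 900]
r5 m[sprk→φ2] = [1, 1]
r6 m[φ0→fog] = [40, 96]
r6 m[φ0→snow] = [285534, 616518]
r6 m[φ1→fog] = [101, 117]
r6 m[φ1→cld] = [418320, 298656]
r6 m[φ2→snow] = [16, 8]
r6 m[φ2→sprk] = [16821, 6363]
r6 m[φ3→fog] = [450, 684]
r6 m[φ3→ice] = [219224, 89368]
r6 m[φ3→slip] = [4495824, 5004864]
r6 m[φ4→rain] = [11340, 18045]
r6 m[φ4→cld] = [17, 8]
r6 m[φ5→ice] = [9, 2]
r6 m[φ6→ice] = [4, 9]
r6 m[fog→φ0] = [45450, 80028]
r6 m[fog→φ1] = [18000, 65664]
r6 m[fog→φ3] = [4040, 11232]
r6 m[rain→φ4] = [1, 1]
r6 m[ice→φ3] = [36, 18]
r6 m[ice→φ5] = [876896, 804312]
r6 m[ice→φ6] = [1973016, 178736]
r6 m[snow→φ0] = [16, 8]
r6 m[snow→φ2] = [285534, 616518]
r6 m[slip→φ3] = [1, 1]
r6 m[cld→φ1] = [17, 8]
r6 m[cld→φ4] = [418320, 298656]
r6 m[sprk→φ2] = [1, 1]
r7 m[φ0→fog] = [40, 96]
r7 m[φ0→snow] = [285534, 616518]
r7 m[φ1→fog] = [101, 117]
r7 m[φ1→cld] = [418320, 298656]
r7 m[φ2→snow] = [16, 8]
r7 m[φ2→sprk] = [6885432, 2615256]
r7 m[φ3→fog] = [450, 684]
r7 m[φ3→ice] = [219224, 89368]
r7 m[φ3→slip] = [4495824, 5004864]
r7 m[φ4→rain] = [3645216, 5855472]
r7 m[φ4→cld] = [17, 8]
r7 m[φ5→ice] = [9, 2]
r7 m[φ6→ice] = [4, 9]
r7 m[fog→φ0] = [45450, 80028]
r7 m[fog→φ1] = [18000, 65664]
r7 m[fog→φ3] = [4040, 11232]
r7 m[rain→φ4] = [1, 1]
r7 m[ice→φ3] = [36, 18]
r7 m[ice→φ5] = [876896, 804312]
r7 m[ice→φ6] = [1973016, 178736]
r7 m[snow→φ0] = [16, 8]
r7 m[snow→φ2] = [285534, 616518]
r7 m[slip→φ3] = [1, 1]
r7 m[cld→φ1] = [17, 8]
r7 m[cld→φ4] = [418320, 298656]
r7 m[sprk→φ2] = [1, 1]
r8 m[φ0→fog] = [40, 96]
r8 m[φ0→snow] = [285534, 616518]
r8 m[φ1→fog] = [101, 117]
r8 m[φ1→cld] = [418320, 298656]
r8 m[φ2→snow] = [16, 8]
r8 m[φ2→sprk] = [6885432, 2615256]
r8 m[φ3→fog] = [450, 684]
r8 m[φ3→ice] = [219224, 89368]
r8 m[φ3→slip] = [4495824, 5004864]
r8 m[φ4→rain] = [3645216, 5855472]
r8 m[φ4→cld] = [17, 8]
r8 m[φ5→ice] = [9, 2]
r8 m[φ6→ice] = [4, 9]
r8 m[fog→φ0] = [45450, 80028]
r8 m[fog→φ1] = [18000, 65664]
r8 m[fog→φ3] = [4040, 11232]
r8 m[rain→φ4] = [1, 1]
r8 m[ice→φ3] = [36, 18]
r8 m[ice→φ5] = [876896, 804312]
r8 m[ice→φ6] = [1973016, 178736]
r8 m[snow→φ0] = [16, 8]
r8 m[snow→φ2] = [285534, 616518]
r8 m[slip→φ3] = [1, 1]
r8 m[cld→φ1] = [17, 8]
r8 m[cld→φ4] = [418320, 298656]
r8 m[sprk→φ2] = [1, 1]
fixed point reached at round 8
b[fog] = ⊗ incoming = [1818000, 7682688]

b[fog] = [1818000, 7682688]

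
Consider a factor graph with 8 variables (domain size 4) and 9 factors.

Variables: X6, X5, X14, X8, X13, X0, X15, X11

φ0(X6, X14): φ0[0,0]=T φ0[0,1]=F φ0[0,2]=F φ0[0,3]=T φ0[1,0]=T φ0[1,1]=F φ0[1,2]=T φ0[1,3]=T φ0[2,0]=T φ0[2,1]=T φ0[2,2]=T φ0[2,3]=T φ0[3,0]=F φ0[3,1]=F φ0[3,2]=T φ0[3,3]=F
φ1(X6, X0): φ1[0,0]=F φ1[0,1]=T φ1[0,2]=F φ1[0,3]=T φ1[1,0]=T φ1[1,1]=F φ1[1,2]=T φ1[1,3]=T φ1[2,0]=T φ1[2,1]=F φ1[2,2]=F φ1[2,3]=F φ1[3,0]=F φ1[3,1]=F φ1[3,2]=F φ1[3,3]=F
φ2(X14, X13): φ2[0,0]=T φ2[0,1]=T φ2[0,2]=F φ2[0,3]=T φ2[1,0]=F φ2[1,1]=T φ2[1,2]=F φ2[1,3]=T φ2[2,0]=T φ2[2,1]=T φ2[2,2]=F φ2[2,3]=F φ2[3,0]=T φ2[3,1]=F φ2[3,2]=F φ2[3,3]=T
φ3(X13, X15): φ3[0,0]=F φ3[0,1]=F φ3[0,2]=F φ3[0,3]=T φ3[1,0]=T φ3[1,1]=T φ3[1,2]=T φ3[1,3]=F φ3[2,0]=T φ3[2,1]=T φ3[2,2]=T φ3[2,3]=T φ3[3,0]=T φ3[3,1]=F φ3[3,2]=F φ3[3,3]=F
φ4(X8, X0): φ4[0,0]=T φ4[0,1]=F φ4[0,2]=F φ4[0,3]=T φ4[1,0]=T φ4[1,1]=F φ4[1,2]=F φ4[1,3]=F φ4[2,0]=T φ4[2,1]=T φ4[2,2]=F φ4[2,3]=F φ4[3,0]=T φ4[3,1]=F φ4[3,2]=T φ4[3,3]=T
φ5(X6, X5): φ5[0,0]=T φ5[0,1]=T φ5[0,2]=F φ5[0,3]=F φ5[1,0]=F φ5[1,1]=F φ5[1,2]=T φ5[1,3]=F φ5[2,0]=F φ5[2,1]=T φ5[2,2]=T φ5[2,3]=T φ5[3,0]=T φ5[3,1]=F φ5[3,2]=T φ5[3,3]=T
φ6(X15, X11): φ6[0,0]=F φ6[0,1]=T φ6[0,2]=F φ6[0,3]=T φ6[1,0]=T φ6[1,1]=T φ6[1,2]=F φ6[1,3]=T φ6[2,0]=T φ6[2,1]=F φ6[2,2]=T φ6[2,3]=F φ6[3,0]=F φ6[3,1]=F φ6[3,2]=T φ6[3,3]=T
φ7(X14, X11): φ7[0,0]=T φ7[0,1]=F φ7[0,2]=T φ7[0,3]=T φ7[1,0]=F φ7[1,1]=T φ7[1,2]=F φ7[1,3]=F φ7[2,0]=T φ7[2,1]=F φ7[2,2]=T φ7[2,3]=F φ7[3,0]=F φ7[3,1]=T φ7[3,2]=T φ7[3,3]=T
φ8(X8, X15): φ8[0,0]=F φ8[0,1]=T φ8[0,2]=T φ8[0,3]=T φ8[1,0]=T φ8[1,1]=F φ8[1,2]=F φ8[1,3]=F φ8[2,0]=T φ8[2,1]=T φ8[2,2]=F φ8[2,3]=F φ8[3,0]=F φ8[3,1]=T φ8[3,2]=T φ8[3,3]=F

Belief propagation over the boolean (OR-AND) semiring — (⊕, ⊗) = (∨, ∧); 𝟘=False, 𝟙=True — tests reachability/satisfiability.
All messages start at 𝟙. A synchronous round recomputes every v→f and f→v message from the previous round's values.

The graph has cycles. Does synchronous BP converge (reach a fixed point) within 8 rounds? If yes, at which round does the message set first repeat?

init: all messages = 𝟙 over 4 values
r1 m[φ0→X6] = [T, T, T, T]
r1 m[φ0→X14] = [T, T, T, T]
r1 m[φ1→X6] = [T, T, T, F]
r1 m[φ1→X0] = [T, T, T, T]
r1 m[φ2→X14] = [T, T, T, T]
r1 m[φ2→X13] = [T, T, F, T]
r1 m[φ3→X13] = [T, T, T, T]
r1 m[φ3→X15] = [T, T, T, T]
r1 m[φ4→X8] = [T, T, T, T]
r1 m[φ4→X0] = [T, T, T, T]
r1 m[φ5→X6] = [T, T, T, T]
r1 m[φ5→X5] = [T, T, T, T]
r1 m[φ6→X15] = [T, T, T, T]
r1 m[φ6→X11] = [T, T, T, T]
r1 m[φ7→X14] = [T, T, T, T]
r1 m[φ7→X11] = [T, T, T, T]
r1 m[φ8→X8] = [T, T, T, T]
r1 m[φ8→X15] = [T, T, T, T]
r1 m[X6→φ0] = [T, T, T, T]
r1 m[X6→φ1] = [T, T, T, T]
r1 m[X6→φ5] = [T, T, T, T]
r1 m[X5→φ5] = [T, T, T, T]
r1 m[X14→φ0] = [T, T, T, T]
r1 m[X14→φ2] = [T, T, T, T]
r1 m[X14→φ7] = [T, T, T, T]
r1 m[X8→φ4] = [T, T, T, T]
r1 m[X8→φ8] = [T, T, T, T]
r1 m[X13→φ2] = [T, T, T, T]
r1 m[X13→φ3] = [T, T, T, T]
r1 m[X0→φ1] = [T, T, T, T]
r1 m[X0→φ4] = [T, T, T, T]
r1 m[X15→φ3] = [T, T, T, T]
r1 m[X15→φ6] = [T, T, T, T]
r1 m[X15→φ8] = [T, T, T, T]
r1 m[X11→φ6] = [T, T, T, T]
r1 m[X11→φ7] = [T, T, T, T]
r2 m[φ0→X6] = [T, T, T, T]
r2 m[φ0→X14] = [T, T, T, T]
r2 m[φ1→X6] = [T, T, T, F]
r2 m[φ1→X0] = [T, T, T, T]
r2 m[φ2→X14] = [T, T, T, T]
r2 m[φ2→X13] = [T, T, F, T]
r2 m[φ3→X13] = [T, T, T, T]
r2 m[φ3→X15] = [T, T, T, T]
r2 m[φ4→X8] = [T, T, T, T]
r2 m[φ4→X0] = [T, T, T, T]
r2 m[φ5→X6] = [T, T, T, T]
r2 m[φ5→X5] = [T, T, T, T]
r2 m[φ6→X15] = [T, T, T, T]
r2 m[φ6→X11] = [T, T, T, T]
r2 m[φ7→X14] = [T, T, T, T]
r2 m[φ7→X11] = [T, T, T, T]
r2 m[φ8→X8] = [T, T, T, T]
r2 m[φ8→X15] = [T, T, T, T]
r2 m[X6→φ0] = [T, T, T, F]
r2 m[X6→φ1] = [T, T, T, T]
r2 m[X6→φ5] = [T, T, T, F]
r2 m[X5→φ5] = [T, T, T, T]
r2 m[X14→φ0] = [T, T, T, T]
r2 m[X14→φ2] = [T, T, T, T]
r2 m[X14→φ7] = [T, T, T, T]
r2 m[X8→φ4] = [T, T, T, T]
r2 m[X8→φ8] = [T, T, T, T]
r2 m[X13→φ2] = [T, T, T, T]
r2 m[X13→φ3] = [T, T, F, T]
r2 m[X0→φ1] = [T, T, T, T]
r2 m[X0→φ4] = [T, T, T, T]
r2 m[X15→φ3] = [T, T, T, T]
r2 m[X15→φ6] = [T, T, T, T]
r2 m[X15→φ8] = [T, T, T, T]
r2 m[X11→φ6] = [T, T, T, T]
r2 m[X11→φ7] = [T, T, T, T]
r3 m[φ0→X6] = [T, T, T, T]
r3 m[φ0→X14] = [T, T, T, T]
r3 m[φ1→X6] = [T, T, T, F]
r3 m[φ1→X0] = [T, T, T, T]
r3 m[φ2→X14] = [T, T, T, T]
r3 m[φ2→X13] = [T, T, F, T]
r3 m[φ3→X13] = [T, T, T, T]
r3 m[φ3→X15] = [T, T, T, T]
r3 m[φ4→X8] = [T, T, T, T]
r3 m[φ4→X0] = [T, T, T, T]
r3 m[φ5→X6] = [T, T, T, T]
r3 m[φ5→X5] = [T, T, T, T]
r3 m[φ6→X15] = [T, T, T, T]
r3 m[φ6→X11] = [T, T, T, T]
r3 m[φ7→X14] = [T, T, T, T]
r3 m[φ7→X11] = [T, T, T, T]
r3 m[φ8→X8] = [T, T, T, T]
r3 m[φ8→X15] = [T, T, T, T]
r3 m[X6→φ0] = [T, T, T, F]
r3 m[X6→φ1] = [T, T, T, T]
r3 m[X6→φ5] = [T, T, T, F]
r3 m[X5→φ5] = [T, T, T, T]
r3 m[X14→φ0] = [T, T, T, T]
r3 m[X14→φ2] = [T, T, T, T]
r3 m[X14→φ7] = [T, T, T, T]
r3 m[X8→φ4] = [T, T, T, T]
r3 m[X8→φ8] = [T, T, T, T]
r3 m[X13→φ2] = [T, T, T, T]
r3 m[X13→φ3] = [T, T, F, T]
r3 m[X0→φ1] = [T, T, T, T]
r3 m[X0→φ4] = [T, T, T, T]
r3 m[X15→φ3] = [T, T, T, T]
r3 m[X15→φ6] = [T, T, T, T]
r3 m[X15→φ8] = [T, T, T, T]
r3 m[X11→φ6] = [T, T, T, T]
r3 m[X11→φ7] = [T, T, T, T]
fixed point reached at round 3
messages reach a fixed point at round 3

CONVERGED at round 3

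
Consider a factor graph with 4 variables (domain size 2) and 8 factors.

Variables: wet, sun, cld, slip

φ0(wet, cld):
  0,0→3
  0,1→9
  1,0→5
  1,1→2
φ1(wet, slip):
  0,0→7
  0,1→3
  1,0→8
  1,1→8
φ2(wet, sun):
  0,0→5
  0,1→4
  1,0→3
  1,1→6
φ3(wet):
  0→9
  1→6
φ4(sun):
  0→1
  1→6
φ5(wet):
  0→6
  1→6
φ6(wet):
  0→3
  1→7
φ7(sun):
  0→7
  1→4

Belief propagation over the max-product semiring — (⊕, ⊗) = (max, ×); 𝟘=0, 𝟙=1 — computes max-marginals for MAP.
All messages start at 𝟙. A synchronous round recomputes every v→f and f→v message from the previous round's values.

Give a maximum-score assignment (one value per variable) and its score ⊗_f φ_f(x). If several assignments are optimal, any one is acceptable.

assignment: (wet=1, sun=1, cld=0, slip=0); score = 1451520

init: all messages = 𝟙 over 2 values
r1 m[φ0→wet] = [9, 5]
r1 m[φ0→cld] = [5, 9]
r1 m[φ1→wet] = [7, 8]
r1 m[φ1→slip] = [8, 8]
r1 m[φ2→wet] = [5, 6]
r1 m[φ2→sun] = [5, 6]
r1 m[φ3→wet] = [9, 6]
r1 m[φ4→sun] = [1, 6]
r1 m[φ5→wet] = [6, 6]
r1 m[φ6→wet] = [3, 7]
r1 m[φ7→sun] = [7, 4]
r1 m[wet→φ0] = [1, 1]
r1 m[wet→φ1] = [1, 1]
r1 m[wet→φ2] = [1, 1]
r1 m[wet→φ3] = [1, 1]
r1 m[wet→φ5] = [1, 1]
r1 m[wet→φ6] = [1, 1]
r1 m[sun→φ2] = [1, 1]
r1 m[sun→φ4] = [1, 1]
r1 m[sun→φ7] = [1, 1]
r1 m[cld→φ0] = [1, 1]
r1 m[slip→φ1] = [1, 1]
r2 m[φ0→wet] = [9, 5]
r2 m[φ0→cld] = [5, 9]
r2 m[φ1→wet] = [7, 8]
r2 m[φ1→slip] = [8, 8]
r2 m[φ2→wet] = [5, 6]
r2 m[φ2→sun] = [5, 6]
r2 m[φ3→wet] = [9, 6]
r2 m[φ4→sun] = [1, 6]
r2 m[φ5→wet] = [6, 6]
r2 m[φ6→wet] = [3, 7]
r2 m[φ7→sun] = [7, 4]
r2 m[wet→φ0] = [5670, 12096]
r2 m[wet→φ1] = [7290, 7560]
r2 m[wet→φ2] = [10206, 10080]
r2 m[wet→φ3] = [5670, 10080]
r2 m[wet→φ5] = [8505, 10080]
r2 m[wet→φ6] = [17010, 8640]
r2 m[sun→φ2] = [7, 24]
r2 m[sun→φ4] = [35, 24]
r2 m[sun→φ7] = [5, 36]
r2 m[cld→φ0] = [1, 1]
r2 m[slip→φ1] = [1, 1]
r3 m[φ0→wet] = [9, 5]
r3 m[φ0→cld] = [60480, 51030]
r3 m[φ1→wet] = [7, 8]
r3 m[φ1→slip] = [60480, 60480]
r3 m[φ2→wet] = [96, 144]
r3 m[φ2→sun] = [51030, 60480]
r3 m[φ3→wet] = [9, 6]
r3 m[φ4→sun] = [1, 6]
r3 m[φ5→wet] = [6, 6]
r3 m[φ6→wet] = [3, 7]
r3 m[φ7→sun] = [7, 4]
r3 m[wet→φ0] = [5670, 12096]
r3 m[wet→φ1] = [7290, 7560]
r3 m[wet→φ2] = [10206, 10080]
r3 m[wet→φ3] = [5670, 10080]
r3 m[wet→φ5] = [8505, 10080]
r3 m[wet→φ6] = [17010, 8640]
r3 m[sun→φ2] = [7, 24]
r3 m[sun→φ4] = [35, 24]
r3 m[sun→φ7] = [5, 36]
r3 m[cld→φ0] = [1, 1]
r3 m[slip→φ1] = [1, 1]
r4 m[φ0→wet] = [9, 5]
r4 m[φ0→cld] = [60480, 51030]
r4 m[φ1→wet] = [7, 8]
r4 m[φ1→slip] = [60480, 60480]
r4 m[φ2→wet] = [96, 144]
r4 m[φ2→sun] = [51030, 60480]
r4 m[φ3→wet] = [9, 6]
r4 m[φ4→sun] = [1, 6]
r4 m[φ5→wet] = [6, 6]
r4 m[φ6→wet] = [3, 7]
r4 m[φ7→sun] = [7, 4]
r4 m[wet→φ0] = [108864, 290304]
r4 m[wet→φ1] = [139968, 181440]
r4 m[wet→φ2] = [10206, 10080]
r4 m[wet→φ3] = [108864, 241920]
r4 m[wet→φ5] = [163296, 241920]
r4 m[wet→φ6] = [326592, 207360]
r4 m[sun→φ2] = [7, 24]
r4 m[sun→φ4] = [357210, 241920]
r4 m[sun→φ7] = [51030, 362880]
r4 m[cld→φ0] = [1, 1]
r4 m[slip→φ1] = [1, 1]
r5 m[φ0→wet] = [9, 5]
r5 m[φ0→cld] = [1451520, 979776]
r5 m[φ1→wet] = [7, 8]
r5 m[φ1→slip] = [1451520, 1451520]
r5 m[φ2→wet] = [96, 144]
r5 m[φ2→sun] = [51030, 60480]
r5 m[φ3→wet] = [9, 6]
r5 m[φ4→sun] = [1, 6]
r5 m[φ5→wet] = [6, 6]
r5 m[φ6→wet] = [3, 7]
r5 m[φ7→sun] = [7, 4]
r5 m[wet→φ0] = [108864, 290304]
r5 m[wet→φ1] = [139968, 181440]
r5 m[wet→φ2] = [10206, 10080]
r5 m[wet→φ3] = [108864, 241920]
r5 m[wet→φ5] = [163296, 241920]
r5 m[wet→φ6] = [326592, 207360]
r5 m[sun→φ2] = [7, 24]
r5 m[sun→φ4] = [357210, 241920]
r5 m[sun→φ7] = [51030, 362880]
r5 m[cld→φ0] = [1, 1]
r5 m[slip→φ1] = [1, 1]
r6 m[φ0→wet] = [9, 5]
r6 m[φ0→cld] = [1451520, 979776]
r6 m[φ1→wet] = [7, 8]
r6 m[φ1→slip] = [1451520, 1451520]
r6 m[φ2→wet] = [96, 144]
r6 m[φ2→sun] = [51030, 60480]
r6 m[φ3→wet] = [9, 6]
r6 m[φ4→sun] = [1, 6]
r6 m[φ5→wet] = [6, 6]
r6 m[φ6→wet] = [3, 7]
r6 m[φ7→sun] = [7, 4]
r6 m[wet→φ0] = [108864, 290304]
r6 m[wet→φ1] = [139968, 181440]
r6 m[wet→φ2] = [10206, 10080]
r6 m[wet→φ3] = [108864, 241920]
r6 m[wet→φ5] = [163296, 241920]
r6 m[wet→φ6] = [326592, 207360]
r6 m[sun→φ2] = [7, 24]
r6 m[sun→φ4] = [357210, 241920]
r6 m[sun→φ7] = [51030, 362880]
r6 m[cld→φ0] = [1, 1]
r6 m[slip→φ1] = [1, 1]
fixed point reached at round 6
traceback from wet: (wet=1, sun=1, cld=0, slip=0), score=1451520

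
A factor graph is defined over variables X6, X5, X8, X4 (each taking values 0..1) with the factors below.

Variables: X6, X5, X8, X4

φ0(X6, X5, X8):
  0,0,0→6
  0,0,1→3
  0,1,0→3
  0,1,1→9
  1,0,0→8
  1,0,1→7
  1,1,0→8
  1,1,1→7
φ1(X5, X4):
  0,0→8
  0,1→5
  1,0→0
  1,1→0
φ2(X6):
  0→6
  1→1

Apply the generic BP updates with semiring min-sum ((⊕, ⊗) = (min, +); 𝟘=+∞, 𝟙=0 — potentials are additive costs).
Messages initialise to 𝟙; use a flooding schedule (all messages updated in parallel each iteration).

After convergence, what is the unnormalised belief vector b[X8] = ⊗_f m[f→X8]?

init: all messages = 𝟙 over 2 values
r1 m[φ0→X6] = [3, 7]
r1 m[φ0→X5] = [3, 3]
r1 m[φ0→X8] = [3, 3]
r1 m[φ1→X5] = [5, 0]
r1 m[φ1→X4] = [0, 0]
r1 m[φ2→X6] = [6, 1]
r1 m[X6→φ0] = [0, 0]
r1 m[X6→φ2] = [0, 0]
r1 m[X5→φ0] = [0, 0]
r1 m[X5→φ1] = [0, 0]
r1 m[X8→φ0] = [0, 0]
r1 m[X4→φ1] = [0, 0]
r2 m[φ0→X6] = [3, 7]
r2 m[φ0→X5] = [3, 3]
r2 m[φ0→X8] = [3, 3]
r2 m[φ1→X5] = [5, 0]
r2 m[φ1→X4] = [0, 0]
r2 m[φ2→X6] = [6, 1]
r2 m[X6→φ0] = [6, 1]
r2 m[X6→φ2] = [3, 7]
r2 m[X5→φ0] = [5, 0]
r2 m[X5→φ1] = [3, 3]
r2 m[X8→φ0] = [0, 0]
r2 m[X4→φ1] = [0, 0]
r3 m[φ0→X6] = [3, 7]
r3 m[φ0→X5] = [8, 8]
r3 m[φ0→X8] = [9, 8]
r3 m[φ1→X5] = [5, 0]
r3 m[φ1→X4] = [3, 3]
r3 m[φ2→X6] = [6, 1]
r3 m[X6→φ0] = [6, 1]
r3 m[X6→φ2] = [3, 7]
r3 m[X5→φ0] = [5, 0]
r3 m[X5→φ1] = [3, 3]
r3 m[X8→φ0] = [0, 0]
r3 m[X4→φ1] = [0, 0]
r4 m[φ0→X6] = [3, 7]
r4 m[φ0→X5] = [8, 8]
r4 m[φ0→X8] = [9, 8]
r4 m[φ1→X5] = [5, 0]
r4 m[φ1→X4] = [3, 3]
r4 m[φ2→X6] = [6, 1]
r4 m[X6→φ0] = [6, 1]
r4 m[X6→φ2] = [3, 7]
r4 m[X5→φ0] = [5, 0]
r4 m[X5→φ1] = [8, 8]
r4 m[X8→φ0] = [0, 0]
r4 m[X4→φ1] = [0, 0]
r5 m[φ0→X6] = [3, 7]
r5 m[φ0→X5] = [8, 8]
r5 m[φ0→X8] = [9, 8]
r5 m[φ1→X5] = [5, 0]
r5 m[φ1→X4] = [8, 8]
r5 m[φ2→X6] = [6, 1]
r5 m[X6→φ0] = [6, 1]
r5 m[X6→φ2] = [3, 7]
r5 m[X5→φ0] = [5, 0]
r5 m[X5→φ1] = [8, 8]
r5 m[X8→φ0] = [0, 0]
r5 m[X4→φ1] = [0, 0]
r6 m[φ0→X6] = [3, 7]
r6 m[φ0→X5] = [8, 8]
r6 m[φ0→X8] = [9, 8]
r6 m[φ1→X5] = [5, 0]
r6 m[φ1→X4] = [8, 8]
r6 m[φ2→X6] = [6, 1]
r6 m[X6→φ0] = [6, 1]
r6 m[X6→φ2] = [3, 7]
r6 m[X5→φ0] = [5, 0]
r6 m[X5→φ1] = [8, 8]
r6 m[X8→φ0] = [0, 0]
r6 m[X4→φ1] = [0, 0]
fixed point reached at round 6
b[X8] = ⊗ incoming = [9, 8]

b[X8] = [9, 8]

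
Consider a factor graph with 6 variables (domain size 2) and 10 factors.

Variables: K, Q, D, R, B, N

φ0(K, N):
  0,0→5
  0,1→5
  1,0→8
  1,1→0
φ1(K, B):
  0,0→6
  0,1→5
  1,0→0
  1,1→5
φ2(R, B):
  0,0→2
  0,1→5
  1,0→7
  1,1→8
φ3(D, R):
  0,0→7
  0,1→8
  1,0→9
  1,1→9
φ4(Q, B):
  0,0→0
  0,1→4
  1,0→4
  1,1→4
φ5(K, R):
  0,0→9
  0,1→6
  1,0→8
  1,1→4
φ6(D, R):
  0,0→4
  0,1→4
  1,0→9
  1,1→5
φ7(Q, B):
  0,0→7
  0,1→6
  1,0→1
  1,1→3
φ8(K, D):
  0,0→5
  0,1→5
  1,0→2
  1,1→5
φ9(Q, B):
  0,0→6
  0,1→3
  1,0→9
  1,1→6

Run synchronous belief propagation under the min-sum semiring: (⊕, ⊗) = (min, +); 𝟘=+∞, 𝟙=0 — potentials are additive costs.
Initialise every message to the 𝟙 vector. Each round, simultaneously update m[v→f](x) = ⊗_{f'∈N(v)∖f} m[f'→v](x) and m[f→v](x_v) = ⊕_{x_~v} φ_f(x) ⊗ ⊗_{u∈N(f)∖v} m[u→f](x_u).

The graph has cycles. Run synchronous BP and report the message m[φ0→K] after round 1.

init: all messages = 𝟙 over 2 values
r1 m[φ0→K] = [5, 0]
r1 m[φ0→N] = [5, 0]
r1 m[φ1→K] = [5, 0]
r1 m[φ1→B] = [0, 5]
r1 m[φ2→R] = [2, 7]
r1 m[φ2→B] = [2, 5]
r1 m[φ3→D] = [7, 9]
r1 m[φ3→R] = [7, 8]
r1 m[φ4→Q] = [0, 4]
r1 m[φ4→B] = [0, 4]
r1 m[φ5→K] = [6, 4]
r1 m[φ5→R] = [8, 4]
r1 m[φ6→D] = [4, 5]
r1 m[φ6→R] = [4, 4]
r1 m[φ7→Q] = [6, 1]
r1 m[φ7→B] = [1, 3]
r1 m[φ8→K] = [5, 2]
r1 m[φ8→D] = [2, 5]
r1 m[φ9→Q] = [3, 6]
r1 m[φ9→B] = [6, 3]
r1 m[K→φ0] = [0, 0]
r1 m[K→φ1] = [0, 0]
r1 m[K→φ5] = [0, 0]
r1 m[K→φ8] = [0, 0]
r1 m[Q→φ4] = [0, 0]
r1 m[Q→φ7] = [0, 0]
r1 m[Q→φ9] = [0, 0]
r1 m[D→φ3] = [0, 0]
r1 m[D→φ6] = [0, 0]
r1 m[D→φ8] = [0, 0]
r1 m[R→φ2] = [0, 0]
r1 m[R→φ3] = [0, 0]
r1 m[R→φ5] = [0, 0]
r1 m[R→φ6] = [0, 0]
r1 m[B→φ1] = [0, 0]
r1 m[B→φ2] = [0, 0]
r1 m[B→φ4] = [0, 0]
r1 m[B→φ7] = [0, 0]
r1 m[B→φ9] = [0, 0]
r1 m[N→φ0] = [0, 0]

message @ round 1 = [5, 0]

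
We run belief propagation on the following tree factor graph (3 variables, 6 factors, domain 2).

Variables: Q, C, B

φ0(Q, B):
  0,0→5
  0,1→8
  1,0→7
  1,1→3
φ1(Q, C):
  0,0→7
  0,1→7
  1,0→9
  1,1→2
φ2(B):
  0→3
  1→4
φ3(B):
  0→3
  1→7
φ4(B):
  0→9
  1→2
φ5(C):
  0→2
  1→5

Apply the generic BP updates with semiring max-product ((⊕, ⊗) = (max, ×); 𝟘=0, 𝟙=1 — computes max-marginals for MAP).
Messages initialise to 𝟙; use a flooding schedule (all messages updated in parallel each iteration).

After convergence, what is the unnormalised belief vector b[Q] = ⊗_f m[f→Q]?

init: all messages = 𝟙 over 2 values
r1 m[φ0→Q] = [8, 7]
r1 m[φ0→B] = [7, 8]
r1 m[φ1→Q] = [7, 9]
r1 m[φ1→C] = [9, 7]
r1 m[φ2→B] = [3, 4]
r1 m[φ3→B] = [3, 7]
r1 m[φ4→B] = [9, 2]
r1 m[φ5→C] = [2, 5]
r1 m[Q→φ0] = [1, 1]
r1 m[Q→φ1] = [1, 1]
r1 m[C→φ1] = [1, 1]
r1 m[C→φ5] = [1, 1]
r1 m[B→φ0] = [1, 1]
r1 m[B→φ2] = [1, 1]
r1 m[B→φ3] = [1, 1]
r1 m[B→φ4] = [1, 1]
r2 m[φ0→Q] = [8, 7]
r2 m[φ0→B] = [7, 8]
r2 m[φ1→Q] = [7, 9]
r2 m[φ1→C] = [9, 7]
r2 m[φ2→B] = [3, 4]
r2 m[φ3→B] = [3, 7]
r2 m[φ4→B] = [9, 2]
r2 m[φ5→C] = [2, 5]
r2 m[Q→φ0] = [7, 9]
r2 m[Q→φ1] = [8, 7]
r2 m[C→φ1] = [2, 5]
r2 m[C→φ5] = [9, 7]
r2 m[B→φ0] = [81, 56]
r2 m[B→φ2] = [189, 112]
r2 m[B→φ3] = [189, 64]
r2 m[B→φ4] = [63, 224]
r3 m[φ0→Q] = [448, 567]
r3 m[φ0→B] = [63, 56]
r3 m[φ1→Q] = [35, 18]
r3 m[φ1→C] = [63, 56]
r3 m[φ2→B] = [3, 4]
r3 m[φ3→B] = [3, 7]
r3 m[φ4→B] = [9, 2]
r3 m[φ5→C] = [2, 5]
r3 m[Q→φ0] = [7, 9]
r3 m[Q→φ1] = [8, 7]
r3 m[C→φ1] = [2, 5]
r3 m[C→φ5] = [9, 7]
r3 m[B→φ0] = [81, 56]
r3 m[B→φ2] = [189, 112]
r3 m[B→φ3] = [189, 64]
r3 m[B→φ4] = [63, 224]
r4 m[φ0→Q] = [448, 567]
r4 m[φ0→B] = [63, 56]
r4 m[φ1→Q] = [35, 18]
r4 m[φ1→C] = [63, 56]
r4 m[φ2→B] = [3, 4]
r4 m[φ3→B] = [3, 7]
r4 m[φ4→B] = [9, 2]
r4 m[φ5→C] = [2, 5]
r4 m[Q→φ0] = [35, 18]
r4 m[Q→φ1] = [448, 567]
r4 m[C→φ1] = [2, 5]
r4 m[C→φ5] = [63, 56]
r4 m[B→φ0] = [81, 56]
r4 m[B→φ2] = [1701, 784]
r4 m[B→φ3] = [1701, 448]
r4 m[B→φ4] = [567, 1568]
r5 m[φ0→Q] = [448, 567]
r5 m[φ0→B] = [175, 280]
r5 m[φ1→Q] = [35, 18]
r5 m[φ1→C] = [5103, 3136]
r5 m[φ2→B] = [3, 4]
r5 m[φ3→B] = [3, 7]
r5 m[φ4→B] = [9, 2]
r5 m[φ5→C] = [2, 5]
r5 m[Q→φ0] = [35, 18]
r5 m[Q→φ1] = [448, 567]
r5 m[C→φ1] = [2, 5]
r5 m[C→φ5] = [63, 56]
r5 m[B→φ0] = [81, 56]
r5 m[B→φ2] = [1701, 784]
r5 m[B→φ3] = [1701, 448]
r5 m[B→φ4] = [567, 1568]
r6 m[φ0→Q] = [448, 567]
r6 m[φ0→B] = [175, 280]
r6 m[φ1→Q] = [35, 18]
r6 m[φ1→C] = [5103, 3136]
r6 m[φ2→B] = [3, 4]
r6 m[φ3→B] = [3, 7]
r6 m[φ4→B] = [9, 2]
r6 m[φ5→C] = [2, 5]
r6 m[Q→φ0] = [35, 18]
r6 m[Q→φ1] = [448, 567]
r6 m[C→φ1] = [2, 5]
r6 m[C→φ5] = [5103, 3136]
r6 m[B→φ0] = [81, 56]
r6 m[B→φ2] = [4725, 3920]
r6 m[B→φ3] = [4725, 2240]
r6 m[B→φ4] = [1575, 7840]
r7 m[φ0→Q] = [448, 567]
r7 m[φ0→B] = [175, 280]
r7 m[φ1→Q] = [35, 18]
r7 m[φ1→C] = [5103, 3136]
r7 m[φ2→B] = [3, 4]
r7 m[φ3→B] = [3, 7]
r7 m[φ4→B] = [9, 2]
r7 m[φ5→C] = [2, 5]
r7 m[Q→φ0] = [35, 18]
r7 m[Q→φ1] = [448, 567]
r7 m[C→φ1] = [2, 5]
r7 m[C→φ5] = [5103, 3136]
r7 m[B→φ0] = [81, 56]
r7 m[B→φ2] = [4725, 3920]
r7 m[B→φ3] = [4725, 2240]
r7 m[B→φ4] = [1575, 7840]
fixed point reached at round 7
b[Q] = ⊗ incoming = [15680, 10206]

b[Q] = [15680, 10206]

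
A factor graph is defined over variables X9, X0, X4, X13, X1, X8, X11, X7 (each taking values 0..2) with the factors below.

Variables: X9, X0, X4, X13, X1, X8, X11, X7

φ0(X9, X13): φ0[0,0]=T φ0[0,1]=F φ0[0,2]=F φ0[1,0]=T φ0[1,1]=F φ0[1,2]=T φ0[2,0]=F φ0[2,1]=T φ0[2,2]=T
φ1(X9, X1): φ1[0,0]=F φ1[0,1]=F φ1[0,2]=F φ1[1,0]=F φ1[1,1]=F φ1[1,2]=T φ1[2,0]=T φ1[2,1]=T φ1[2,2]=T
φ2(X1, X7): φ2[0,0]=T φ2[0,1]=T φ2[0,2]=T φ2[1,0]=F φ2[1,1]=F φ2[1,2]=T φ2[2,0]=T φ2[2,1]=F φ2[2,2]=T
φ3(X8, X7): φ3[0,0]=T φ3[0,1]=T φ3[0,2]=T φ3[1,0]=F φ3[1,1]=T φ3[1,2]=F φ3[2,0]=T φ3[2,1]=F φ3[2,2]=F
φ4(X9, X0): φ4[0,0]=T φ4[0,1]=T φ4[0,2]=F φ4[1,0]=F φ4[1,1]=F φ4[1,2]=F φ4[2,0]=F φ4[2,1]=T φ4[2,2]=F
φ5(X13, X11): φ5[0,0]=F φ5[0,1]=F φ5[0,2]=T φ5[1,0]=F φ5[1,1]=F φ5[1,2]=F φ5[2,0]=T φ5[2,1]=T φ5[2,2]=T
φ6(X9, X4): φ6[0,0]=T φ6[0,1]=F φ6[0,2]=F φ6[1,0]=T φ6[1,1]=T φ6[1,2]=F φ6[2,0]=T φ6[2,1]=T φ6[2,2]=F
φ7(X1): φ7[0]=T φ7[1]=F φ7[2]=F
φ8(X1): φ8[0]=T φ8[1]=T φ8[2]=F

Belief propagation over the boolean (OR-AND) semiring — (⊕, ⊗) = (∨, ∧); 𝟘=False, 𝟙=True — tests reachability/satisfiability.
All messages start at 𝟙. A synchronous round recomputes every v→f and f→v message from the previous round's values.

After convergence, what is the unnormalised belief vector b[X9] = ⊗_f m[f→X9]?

init: all messages = 𝟙 over 3 values
r1 m[φ0→X9] = [T, T, T]
r1 m[φ0→X13] = [T, T, T]
r1 m[φ1→X9] = [F, T, T]
r1 m[φ1→X1] = [T, T, T]
r1 m[φ2→X1] = [T, T, T]
r1 m[φ2→X7] = [T, T, T]
r1 m[φ3→X8] = [T, T, T]
r1 m[φ3→X7] = [T, T, T]
r1 m[φ4→X9] = [T, F, T]
r1 m[φ4→X0] = [T, T, F]
r1 m[φ5→X13] = [T, F, T]
r1 m[φ5→X11] = [T, T, T]
r1 m[φ6→X9] = [T, T, T]
r1 m[φ6→X4] = [T, T, F]
r1 m[φ7→X1] = [T, F, F]
r1 m[φ8→X1] = [T, T, F]
r1 m[X9→φ0] = [T, T, T]
r1 m[X9→φ1] = [T, T, T]
r1 m[X9→φ4] = [T, T, T]
r1 m[X9→φ6] = [T, T, T]
r1 m[X0→φ4] = [T, T, T]
r1 m[X4→φ6] = [T, T, T]
r1 m[X13→φ0] = [T, T, T]
r1 m[X13→φ5] = [T, T, T]
r1 m[X1→φ1] = [T, T, T]
r1 m[X1→φ2] = [T, T, T]
r1 m[X1→φ7] = [T, T, T]
r1 m[X1→φ8] = [T, T, T]
r1 m[X8→φ3] = [T, T, T]
r1 m[X11→φ5] = [T, T, T]
r1 m[X7→φ2] = [T, T, T]
r1 m[X7→φ3] = [T, T, T]
r2 m[φ0→X9] = [T, T, T]
r2 m[φ0→X13] = [T, T, T]
r2 m[φ1→X9] = [F, T, T]
r2 m[φ1→X1] = [T, T, T]
r2 m[φ2→X1] = [T, T, T]
r2 m[φ2→X7] = [T, T, T]
r2 m[φ3→X8] = [T, T, T]
r2 m[φ3→X7] = [T, T, T]
r2 m[φ4→X9] = [T, F, T]
r2 m[φ4→X0] = [T, T, F]
r2 m[φ5→X13] = [T, F, T]
r2 m[φ5→X11] = [T, T, T]
r2 m[φ6→X9] = [T, T, T]
r2 m[φ6→X4] = [T, T, F]
r2 m[φ7→X1] = [T, F, F]
r2 m[φ8→X1] = [T, T, F]
r2 m[X9→φ0] = [F, F, T]
r2 m[X9→φ1] = [T, F, T]
r2 m[X9→φ4] = [F, T, T]
r2 m[X9→φ6] = [F, F, T]
r2 m[X0→φ4] = [T, T, T]
r2 m[X4→φ6] = [T, T, T]
r2 m[X13→φ0] = [T, F, T]
r2 m[X13→φ5] = [T, T, T]
r2 m[X1→φ1] = [T, F, F]
r2 m[X1→φ2] = [T, F, F]
r2 m[X1→φ7] = [T, T, F]
r2 m[X1→φ8] = [T, F, F]
r2 m[X8→φ3] = [T, T, T]
r2 m[X11→φ5] = [T, T, T]
r2 m[X7→φ2] = [T, T, T]
r2 m[X7→φ3] = [T, T, T]
r3 m[φ0→X9] = [T, T, T]
r3 m[φ0→X13] = [F, T, T]
r3 m[φ1→X9] = [F, F, T]
r3 m[φ1→X1] = [T, T, T]
r3 m[φ2→X1] = [T, T, T]
r3 m[φ2→X7] = [T, T, T]
r3 m[φ3→X8] = [T, T, T]
r3 m[φ3→X7] = [T, T, T]
r3 m[φ4→X9] = [T, F, T]
r3 m[φ4→X0] = [F, T, F]
r3 m[φ5→X13] = [T, F, T]
r3 m[φ5→X11] = [T, T, T]
r3 m[φ6→X9] = [T, T, T]
r3 m[φ6→X4] = [T, T, F]
r3 m[φ7→X1] = [T, F, F]
r3 m[φ8→X1] = [T, T, F]
r3 m[X9→φ0] = [F, F, T]
r3 m[X9→φ1] = [T, F, T]
r3 m[X9→φ4] = [F, T, T]
r3 m[X9→φ6] = [F, F, T]
r3 m[X0→φ4] = [T, T, T]
r3 m[X4→φ6] = [T, T, T]
r3 m[X13→φ0] = [T, F, T]
r3 m[X13→φ5] = [T, T, T]
r3 m[X1→φ1] = [T, F, F]
r3 m[X1→φ2] = [T, F, F]
r3 m[X1→φ7] = [T, T, F]
r3 m[X1→φ8] = [T, F, F]
r3 m[X8→φ3] = [T, T, T]
r3 m[X11→φ5] = [T, T, T]
r3 m[X7→φ2] = [T, T, T]
r3 m[X7→φ3] = [T, T, T]
r4 m[φ0→X9] = [T, T, T]
r4 m[φ0→X13] = [F, T, T]
r4 m[φ1→X9] = [F, F, T]
r4 m[φ1→X1] = [T, T, T]
r4 m[φ2→X1] = [T, T, T]
r4 m[φ2→X7] = [T, T, T]
r4 m[φ3→X8] = [T, T, T]
r4 m[φ3→X7] = [T, T, T]
r4 m[φ4→X9] = [T, F, T]
r4 m[φ4→X0] = [F, T, F]
r4 m[φ5→X13] = [T, F, T]
r4 m[φ5→X11] = [T, T, T]
r4 m[φ6→X9] = [T, T, T]
r4 m[φ6→X4] = [T, T, F]
r4 m[φ7→X1] = [T, F, F]
r4 m[φ8→X1] = [T, T, F]
r4 m[X9→φ0] = [F, F, T]
r4 m[X9→φ1] = [T, F, T]
r4 m[X9→φ4] = [F, F, T]
r4 m[X9→φ6] = [F, F, T]
r4 m[X0→φ4] = [T, T, T]
r4 m[X4→φ6] = [T, T, T]
r4 m[X13→φ0] = [T, F, T]
r4 m[X13→φ5] = [F, T, T]
r4 m[X1→φ1] = [T, F, F]
r4 m[X1→φ2] = [T, F, F]
r4 m[X1→φ7] = [T, T, F]
r4 m[X1→φ8] = [T, F, F]
r4 m[X8→φ3] = [T, T, T]
r4 m[X11→φ5] = [T, T, T]
r4 m[X7→φ2] = [T, T, T]
r4 m[X7→φ3] = [T, T, T]
r5 m[φ0→X9] = [T, T, T]
r5 m[φ0→X13] = [F, T, T]
r5 m[φ1→X9] = [F, F, T]
r5 m[φ1→X1] = [T, T, T]
r5 m[φ2→X1] = [T, T, T]
r5 m[φ2→X7] = [T, T, T]
r5 m[φ3→X8] = [T, T, T]
r5 m[φ3→X7] = [T, T, T]
r5 m[φ4→X9] = [T, F, T]
r5 m[φ4→X0] = [F, T, F]
r5 m[φ5→X13] = [T, F, T]
r5 m[φ5→X11] = [T, T, T]
r5 m[φ6→X9] = [T, T, T]
r5 m[φ6→X4] = [T, T, F]
r5 m[φ7→X1] = [T, F, F]
r5 m[φ8→X1] = [T, T, F]
r5 m[X9→φ0] = [F, F, T]
r5 m[X9→φ1] = [T, F, T]
r5 m[X9→φ4] = [F, F, T]
r5 m[X9→φ6] = [F, F, T]
r5 m[X0→φ4] = [T, T, T]
r5 m[X4→φ6] = [T, T, T]
r5 m[X13→φ0] = [T, F, T]
r5 m[X13→φ5] = [F, T, T]
r5 m[X1→φ1] = [T, F, F]
r5 m[X1→φ2] = [T, F, F]
r5 m[X1→φ7] = [T, T, F]
r5 m[X1→φ8] = [T, F, F]
r5 m[X8→φ3] = [T, T, T]
r5 m[X11→φ5] = [T, T, T]
r5 m[X7→φ2] = [T, T, T]
r5 m[X7→φ3] = [T, T, T]
fixed point reached at round 5
b[X9] = ⊗ incoming = [F, F, T]

b[X9] = [F, F, T]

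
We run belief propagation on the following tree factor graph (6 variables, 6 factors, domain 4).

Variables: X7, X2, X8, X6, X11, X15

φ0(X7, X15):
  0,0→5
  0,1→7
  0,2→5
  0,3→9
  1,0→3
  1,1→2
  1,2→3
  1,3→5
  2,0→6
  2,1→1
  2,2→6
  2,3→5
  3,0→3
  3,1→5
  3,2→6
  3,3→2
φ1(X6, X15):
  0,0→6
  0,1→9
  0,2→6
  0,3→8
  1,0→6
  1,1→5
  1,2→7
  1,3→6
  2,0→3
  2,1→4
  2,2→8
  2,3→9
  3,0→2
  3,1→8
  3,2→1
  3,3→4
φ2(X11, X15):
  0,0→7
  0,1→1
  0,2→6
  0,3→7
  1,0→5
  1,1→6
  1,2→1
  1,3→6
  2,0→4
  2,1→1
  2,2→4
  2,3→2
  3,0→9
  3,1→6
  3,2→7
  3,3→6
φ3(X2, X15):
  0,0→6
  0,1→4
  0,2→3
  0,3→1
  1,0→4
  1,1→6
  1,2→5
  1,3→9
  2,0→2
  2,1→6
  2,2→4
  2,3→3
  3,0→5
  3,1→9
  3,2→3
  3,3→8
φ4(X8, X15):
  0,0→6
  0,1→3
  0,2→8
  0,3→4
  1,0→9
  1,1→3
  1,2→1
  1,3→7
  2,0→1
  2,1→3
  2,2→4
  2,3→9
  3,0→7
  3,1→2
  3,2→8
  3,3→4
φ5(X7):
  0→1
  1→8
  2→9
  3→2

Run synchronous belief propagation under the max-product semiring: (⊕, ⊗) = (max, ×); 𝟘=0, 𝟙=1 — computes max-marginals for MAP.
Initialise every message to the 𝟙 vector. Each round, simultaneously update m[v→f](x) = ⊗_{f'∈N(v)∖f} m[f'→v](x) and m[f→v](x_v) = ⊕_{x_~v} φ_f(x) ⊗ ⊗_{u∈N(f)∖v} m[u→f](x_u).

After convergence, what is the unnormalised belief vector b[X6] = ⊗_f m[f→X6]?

b[X6] = [204120, 157464, 229635, 102060]

init: all messages = 𝟙 over 4 values
r1 m[φ0→X7] = [9, 5, 6, 6]
r1 m[φ0→X15] = [6, 7, 6, 9]
r1 m[φ1→X6] = [9, 7, 9, 8]
r1 m[φ1→X15] = [6, 9, 8, 9]
r1 m[φ2→X11] = [7, 6, 4, 9]
r1 m[φ2→X15] = [9, 6, 7, 7]
r1 m[φ3→X2] = [6, 9, 6, 9]
r1 m[φ3→X15] = [6, 9, 5, 9]
r1 m[φ4→X8] = [8, 9, 9, 8]
r1 m[φ4→X15] = [9, 3, 8, 9]
r1 m[φ5→X7] = [1, 8, 9, 2]
r1 m[X7→φ0] = [1, 1, 1, 1]
r1 m[X7→φ5] = [1, 1, 1, 1]
r1 m[X2→φ3] = [1, 1, 1, 1]
r1 m[X8→φ4] = [1, 1, 1, 1]
r1 m[X6→φ1] = [1, 1, 1, 1]
r1 m[X11→φ2] = [1, 1, 1, 1]
r1 m[X15→φ0] = [1, 1, 1, 1]
r1 m[X15→φ1] = [1, 1, 1, 1]
r1 m[X15→φ2] = [1, 1, 1, 1]
r1 m[X15→φ3] = [1, 1, 1, 1]
r1 m[X15→φ4] = [1, 1, 1, 1]
r2 m[φ0→X7] = [9, 5, 6, 6]
r2 m[φ0→X15] = [6, 7, 6, 9]
r2 m[φ1→X6] = [9, 7, 9, 8]
r2 m[φ1→X15] = [6, 9, 8, 9]
r2 m[φ2→X11] = [7, 6, 4, 9]
r2 m[φ2→X15] = [9, 6, 7, 7]
r2 m[φ3→X2] = [6, 9, 6, 9]
r2 m[φ3→X15] = [6, 9, 5, 9]
r2 m[φ4→X8] = [8, 9, 9, 8]
r2 m[φ4→X15] = [9, 3, 8, 9]
r2 m[φ5→X7] = [1, 8, 9, 2]
r2 m[X7→φ0] = [1, 8, 9, 2]
r2 m[X7→φ5] = [9, 5, 6, 6]
r2 m[X2→φ3] = [1, 1, 1, 1]
r2 m[X8→φ4] = [1, 1, 1, 1]
r2 m[X6→φ1] = [1, 1, 1, 1]
r2 m[X11→φ2] = [1, 1, 1, 1]
r2 m[X15→φ0] = [2916, 1458, 2240, 5103]
r2 m[X15→φ1] = [2916, 1134, 1680, 5103]
r2 m[X15→φ2] = [1944, 1701, 1920, 6561]
r2 m[X15→φ3] = [2916, 1134, 2688, 5103]
r2 m[X15→φ4] = [1944, 3402, 1680, 5103]
r3 m[φ0→X7] = [45927, 25515, 25515, 13440]
r3 m[φ0→X15] = [54, 16, 54, 45]
r3 m[φ1→X6] = [40824, 30618, 45927, 20412]
r3 m[φ1→X15] = [6, 9, 8, 9]
r3 m[φ2→X11] = [45927, 39366, 13122, 39366]
r3 m[φ2→X15] = [9, 6, 7, 7]
r3 m[φ3→X2] = [17496, 45927, 15309, 40824]
r3 m[φ3→X15] = [6, 9, 5, 9]
r3 m[φ4→X8] = [20412, 35721, 45927, 20412]
r3 m[φ4→X15] = [9, 3, 8, 9]
r3 m[φ5→X7] = [1, 8, 9, 2]
r3 m[X7→φ0] = [1, 8, 9, 2]
r3 m[X7→φ5] = [9, 5, 6, 6]
r3 m[X2→φ3] = [1, 1, 1, 1]
r3 m[X8→φ4] = [1, 1, 1, 1]
r3 m[X6→φ1] = [1, 1, 1, 1]
r3 m[X11→φ2] = [1, 1, 1, 1]
r3 m[X15→φ0] = [2916, 1458, 2240, 5103]
r3 m[X15→φ1] = [2916, 1134, 1680, 5103]
r3 m[X15→φ2] = [1944, 1701, 1920, 6561]
r3 m[X15→φ3] = [2916, 1134, 2688, 5103]
r3 m[X15→φ4] = [1944, 3402, 1680, 5103]
r4 m[φ0→X7] = [45927, 25515, 25515, 13440]
r4 m[φ0→X15] = [54, 16, 54, 45]
r4 m[φ1→X6] = [40824, 30618, 45927, 20412]
r4 m[φ1→X15] = [6, 9, 8, 9]
r4 m[φ2→X11] = [45927, 39366, 13122, 39366]
r4 m[φ2→X15] = [9, 6, 7, 7]
r4 m[φ3→X2] = [17496, 45927, 15309, 40824]
r4 m[φ3→X15] = [6, 9, 5, 9]
r4 m[φ4→X8] = [20412, 35721, 45927, 20412]
r4 m[φ4→X15] = [9, 3, 8, 9]
r4 m[φ5→X7] = [1, 8, 9, 2]
r4 m[X7→φ0] = [1, 8, 9, 2]
r4 m[X7→φ5] = [45927, 25515, 25515, 13440]
r4 m[X2→φ3] = [1, 1, 1, 1]
r4 m[X8→φ4] = [1, 1, 1, 1]
r4 m[X6→φ1] = [1, 1, 1, 1]
r4 m[X11→φ2] = [1, 1, 1, 1]
r4 m[X15→φ0] = [2916, 1458, 2240, 5103]
r4 m[X15→φ1] = [26244, 2592, 15120, 25515]
r4 m[X15→φ2] = [17496, 3888, 17280, 32805]
r4 m[X15→φ3] = [26244, 2592, 24192, 25515]
r4 m[X15→φ4] = [17496, 7776, 15120, 25515]
r5 m[φ0→X7] = [45927, 25515, 25515, 13440]
r5 m[φ0→X15] = [54, 16, 54, 45]
r5 m[φ1→X6] = [204120, 157464, 229635, 102060]
r5 m[φ1→X15] = [6, 9, 8, 9]
r5 m[φ2→X11] = [229635, 196830, 69984, 196830]
r5 m[φ2→X15] = [9, 6, 7, 7]
r5 m[φ3→X2] = [157464, 229635, 96768, 204120]
r5 m[φ3→X15] = [6, 9, 5, 9]
r5 m[φ4→X8] = [120960, 178605, 229635, 122472]
r5 m[φ4→X15] = [9, 3, 8, 9]
r5 m[φ5→X7] = [1, 8, 9, 2]
r5 m[X7→φ0] = [1, 8, 9, 2]
r5 m[X7→φ5] = [45927, 25515, 25515, 13440]
r5 m[X2→φ3] = [1, 1, 1, 1]
r5 m[X8→φ4] = [1, 1, 1, 1]
r5 m[X6→φ1] = [1, 1, 1, 1]
r5 m[X11→φ2] = [1, 1, 1, 1]
r5 m[X15→φ0] = [2916, 1458, 2240, 5103]
r5 m[X15→φ1] = [26244, 2592, 15120, 25515]
r5 m[X15→φ2] = [17496, 3888, 17280, 32805]
r5 m[X15→φ3] = [26244, 2592, 24192, 25515]
r5 m[X15→φ4] = [17496, 7776, 15120, 25515]
r6 m[φ0→X7] = [45927, 25515, 25515, 13440]
r6 m[φ0→X15] = [54, 16, 54, 45]
r6 m[φ1→X6] = [204120, 157464, 229635, 102060]
r6 m[φ1→X15] = [6, 9, 8, 9]
r6 m[φ2→X11] = [229635, 196830, 69984, 196830]
r6 m[φ2→X15] = [9, 6, 7, 7]
r6 m[φ3→X2] = [157464, 229635, 96768, 204120]
r6 m[φ3→X15] = [6, 9, 5, 9]
r6 m[φ4→X8] = [120960, 178605, 229635, 122472]
r6 m[φ4→X15] = [9, 3, 8, 9]
r6 m[φ5→X7] = [1, 8, 9, 2]
r6 m[X7→φ0] = [1, 8, 9, 2]
r6 m[X7→φ5] = [45927, 25515, 25515, 13440]
r6 m[X2→φ3] = [1, 1, 1, 1]
r6 m[X8→φ4] = [1, 1, 1, 1]
r6 m[X6→φ1] = [1, 1, 1, 1]
r6 m[X11→φ2] = [1, 1, 1, 1]
r6 m[X15→φ0] = [2916, 1458, 2240, 5103]
r6 m[X15→φ1] = [26244, 2592, 15120, 25515]
r6 m[X15→φ2] = [17496, 3888, 17280, 32805]
r6 m[X15→φ3] = [26244, 2592, 24192, 25515]
r6 m[X15→φ4] = [17496, 7776, 15120, 25515]
fixed point reached at round 6
b[X6] = ⊗ incoming = [204120, 157464, 229635, 102060]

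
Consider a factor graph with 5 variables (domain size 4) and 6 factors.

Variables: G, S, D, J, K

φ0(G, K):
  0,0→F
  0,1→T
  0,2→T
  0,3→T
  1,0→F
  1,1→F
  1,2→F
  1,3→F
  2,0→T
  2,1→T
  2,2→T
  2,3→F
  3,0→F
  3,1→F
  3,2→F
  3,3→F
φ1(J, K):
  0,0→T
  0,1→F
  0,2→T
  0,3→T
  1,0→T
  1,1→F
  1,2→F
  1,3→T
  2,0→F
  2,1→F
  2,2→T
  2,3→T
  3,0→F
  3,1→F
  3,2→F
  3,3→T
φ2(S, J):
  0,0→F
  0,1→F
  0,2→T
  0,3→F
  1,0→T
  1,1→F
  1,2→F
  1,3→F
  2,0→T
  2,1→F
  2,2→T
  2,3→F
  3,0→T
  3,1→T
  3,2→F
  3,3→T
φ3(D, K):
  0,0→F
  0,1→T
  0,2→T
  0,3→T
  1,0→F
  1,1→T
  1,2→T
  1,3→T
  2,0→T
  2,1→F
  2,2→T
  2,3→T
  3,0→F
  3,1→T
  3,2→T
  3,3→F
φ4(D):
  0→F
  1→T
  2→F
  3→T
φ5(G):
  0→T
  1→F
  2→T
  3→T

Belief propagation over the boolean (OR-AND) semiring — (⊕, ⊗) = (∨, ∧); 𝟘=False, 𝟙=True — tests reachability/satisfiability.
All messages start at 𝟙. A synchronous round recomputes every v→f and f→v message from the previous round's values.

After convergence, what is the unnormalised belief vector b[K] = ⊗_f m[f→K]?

b[K] = [F, F, T, T]

init: all messages = 𝟙 over 4 values
r1 m[φ0→G] = [T, F, T, F]
r1 m[φ0→K] = [T, T, T, T]
r1 m[φ1→J] = [T, T, T, T]
r1 m[φ1→K] = [T, F, T, T]
r1 m[φ2→S] = [T, T, T, T]
r1 m[φ2→J] = [T, T, T, T]
r1 m[φ3→D] = [T, T, T, T]
r1 m[φ3→K] = [T, T, T, T]
r1 m[φ4→D] = [F, T, F, T]
r1 m[φ5→G] = [T, F, T, T]
r1 m[G→φ0] = [T, T, T, T]
r1 m[G→φ5] = [T, T, T, T]
r1 m[S→φ2] = [T, T, T, T]
r1 m[D→φ3] = [T, T, T, T]
r1 m[D→φ4] = [T, T, T, T]
r1 m[J→φ1] = [T, T, T, T]
r1 m[J→φ2] = [T, T, T, T]
r1 m[K→φ0] = [T, T, T, T]
r1 m[K→φ1] = [T, T, T, T]
r1 m[K→φ3] = [T, T, T, T]
r2 m[φ0→G] = [T, F, T, F]
r2 m[φ0→K] = [T, T, T, T]
r2 m[φ1→J] = [T, T, T, T]
r2 m[φ1→K] = [T, F, T, T]
r2 m[φ2→S] = [T, T, T, T]
r2 m[φ2→J] = [T, T, T, T]
r2 m[φ3→D] = [T, T, T, T]
r2 m[φ3→K] = [T, T, T, T]
r2 m[φ4→D] = [F, T, F, T]
r2 m[φ5→G] = [T, F, T, T]
r2 m[G→φ0] = [T, F, T, T]
r2 m[G→φ5] = [T, F, T, F]
r2 m[S→φ2] = [T, T, T, T]
r2 m[D→φ3] = [F, T, F, T]
r2 m[D→φ4] = [T, T, T, T]
r2 m[J→φ1] = [T, T, T, T]
r2 m[J→φ2] = [T, T, T, T]
r2 m[K→φ0] = [T, F, T, T]
r2 m[K→φ1] = [T, T, T, T]
r2 m[K→φ3] = [T, F, T, T]
r3 m[φ0→G] = [T, F, T, F]
r3 m[φ0→K] = [T, T, T, T]
r3 m[φ1→J] = [T, T, T, T]
r3 m[φ1→K] = [T, F, T, T]
r3 m[φ2→S] = [T, T, T, T]
r3 m[φ2→J] = [T, T, T, T]
r3 m[φ3→D] = [T, T, T, T]
r3 m[φ3→K] = [F, T, T, T]
r3 m[φ4→D] = [F, T, F, T]
r3 m[φ5→G] = [T, F, T, T]
r3 m[G→φ0] = [T, F, T, T]
r3 m[G→φ5] = [T, F, T, F]
r3 m[S→φ2] = [T, T, T, T]
r3 m[D→φ3] = [F, T, F, T]
r3 m[D→φ4] = [T, T, T, T]
r3 m[J→φ1] = [T, T, T, T]
r3 m[J→φ2] = [T, T, T, T]
r3 m[K→φ0] = [T, F, T, T]
r3 m[K→φ1] = [T, T, T, T]
r3 m[K→φ3] = [T, F, T, T]
r4 m[φ0→G] = [T, F, T, F]
r4 m[φ0→K] = [T, T, T, T]
r4 m[φ1→J] = [T, T, T, T]
r4 m[φ1→K] = [T, F, T, T]
r4 m[φ2→S] = [T, T, T, T]
r4 m[φ2→J] = [T, T, T, T]
r4 m[φ3→D] = [T, T, T, T]
r4 m[φ3→K] = [F, T, T, T]
r4 m[φ4→D] = [F, T, F, T]
r4 m[φ5→G] = [T, F, T, T]
r4 m[G→φ0] = [T, F, T, T]
r4 m[G→φ5] = [T, F, T, F]
r4 m[S→φ2] = [T, T, T, T]
r4 m[D→φ3] = [F, T, F, T]
r4 m[D→φ4] = [T, T, T, T]
r4 m[J→φ1] = [T, T, T, T]
r4 m[J→φ2] = [T, T, T, T]
r4 m[K→φ0] = [F, F, T, T]
r4 m[K→φ1] = [F, T, T, T]
r4 m[K→φ3] = [T, F, T, T]
r5 m[φ0→G] = [T, F, T, F]
r5 m[φ0→K] = [T, T, T, T]
r5 m[φ1→J] = [T, T, T, T]
r5 m[φ1→K] = [T, F, T, T]
r5 m[φ2→S] = [T, T, T, T]
r5 m[φ2→J] = [T, T, T, T]
r5 m[φ3→D] = [T, T, T, T]
r5 m[φ3→K] = [F, T, T, T]
r5 m[φ4→D] = [F, T, F, T]
r5 m[φ5→G] = [T, F, T, T]
r5 m[G→φ0] = [T, F, T, T]
r5 m[G→φ5] = [T, F, T, F]
r5 m[S→φ2] = [T, T, T, T]
r5 m[D→φ3] = [F, T, F, T]
r5 m[D→φ4] = [T, T, T, T]
r5 m[J→φ1] = [T, T, T, T]
r5 m[J→φ2] = [T, T, T, T]
r5 m[K→φ0] = [F, F, T, T]
r5 m[K→φ1] = [F, T, T, T]
r5 m[K→φ3] = [T, F, T, T]
fixed point reached at round 5
b[K] = ⊗ incoming = [F, F, T, T]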